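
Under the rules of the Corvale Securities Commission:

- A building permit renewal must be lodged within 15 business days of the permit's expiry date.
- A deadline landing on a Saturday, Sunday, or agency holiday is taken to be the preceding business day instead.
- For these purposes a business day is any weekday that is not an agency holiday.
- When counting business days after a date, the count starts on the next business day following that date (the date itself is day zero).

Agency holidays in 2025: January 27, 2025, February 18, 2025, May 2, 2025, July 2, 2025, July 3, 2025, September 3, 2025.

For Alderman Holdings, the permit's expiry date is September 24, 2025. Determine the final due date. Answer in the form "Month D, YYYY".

October 15, 2025

Starting the day after September 24, 2025 and counting 15 business days lands on October 15, 2025.
Since October 15, 2025 is a Wednesday and not a holiday, the date is unchanged.
Final deadline: October 15, 2025.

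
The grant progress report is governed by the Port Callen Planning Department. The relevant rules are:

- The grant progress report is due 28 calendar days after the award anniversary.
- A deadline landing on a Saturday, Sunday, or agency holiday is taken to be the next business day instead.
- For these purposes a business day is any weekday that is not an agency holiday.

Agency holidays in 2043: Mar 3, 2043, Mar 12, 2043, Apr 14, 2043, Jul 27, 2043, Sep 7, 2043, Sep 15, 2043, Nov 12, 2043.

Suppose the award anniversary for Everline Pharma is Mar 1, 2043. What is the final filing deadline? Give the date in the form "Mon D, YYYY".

From Mar 1, 2043, 28 calendar days later is Mar 29, 2043.
Mar 29, 2043 is a Sunday; the next business day is Mar 30, 2043 (Monday).
Final deadline: Mar 30, 2043.

Mar 30, 2043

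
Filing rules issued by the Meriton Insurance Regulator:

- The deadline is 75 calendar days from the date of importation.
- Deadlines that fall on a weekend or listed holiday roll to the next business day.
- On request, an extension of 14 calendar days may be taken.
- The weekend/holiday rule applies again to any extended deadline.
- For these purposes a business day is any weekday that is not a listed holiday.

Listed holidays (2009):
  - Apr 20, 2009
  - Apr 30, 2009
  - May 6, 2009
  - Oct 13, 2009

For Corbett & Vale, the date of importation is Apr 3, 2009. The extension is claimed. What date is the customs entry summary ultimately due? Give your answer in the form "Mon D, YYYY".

Trigger date Apr 3, 2009 + 75 calendar days = Jun 17, 2009.
Jun 17, 2009 falls on a Wednesday, which is a business day, so no adjustment is needed.
Add the 14 calendar-day extension to Jun 17, 2009: Jul 1, 2009.
Since Jul 1, 2009 is a Wednesday and not a holiday, the date is unchanged.
Final deadline: Jul 1, 2009.

Jul 1, 2009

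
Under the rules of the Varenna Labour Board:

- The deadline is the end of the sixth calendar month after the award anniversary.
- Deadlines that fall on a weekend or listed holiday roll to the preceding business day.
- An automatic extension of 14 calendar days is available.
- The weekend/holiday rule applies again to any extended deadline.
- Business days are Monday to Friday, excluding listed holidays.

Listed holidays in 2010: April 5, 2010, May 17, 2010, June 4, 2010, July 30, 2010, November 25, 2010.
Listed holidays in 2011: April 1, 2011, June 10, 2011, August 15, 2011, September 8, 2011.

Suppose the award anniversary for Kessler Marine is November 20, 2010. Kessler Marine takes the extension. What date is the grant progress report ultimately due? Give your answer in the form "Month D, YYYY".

6 months after November 20, 2010 falls in May 2011; the last day of that month is May 31, 2011.
May 31, 2011 (Tuesday) is already a business day.
The 14-calendar-day extension moves the deadline from May 31, 2011 to June 14, 2011.
June 14, 2011 (Tuesday) is already a business day.
The final due date is June 14, 2011.

June 14, 2011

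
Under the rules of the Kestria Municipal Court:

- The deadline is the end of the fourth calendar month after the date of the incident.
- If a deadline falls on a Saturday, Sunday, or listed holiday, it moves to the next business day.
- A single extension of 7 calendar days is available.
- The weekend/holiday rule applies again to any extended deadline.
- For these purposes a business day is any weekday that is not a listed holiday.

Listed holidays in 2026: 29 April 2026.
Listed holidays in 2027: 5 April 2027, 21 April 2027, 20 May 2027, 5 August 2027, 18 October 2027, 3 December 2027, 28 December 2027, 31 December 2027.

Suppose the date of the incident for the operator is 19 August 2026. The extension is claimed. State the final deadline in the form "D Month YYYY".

7 January 2027

The fourth month after 19 August 2026 is December 2026, whose last day is 31 December 2026.
31 December 2026 (Thursday) is already a business day.
The 7-calendar-day extension moves the deadline from 31 December 2026 to 7 January 2027.
7 January 2027 (Thursday) is already a business day.
Final deadline: 7 January 2027.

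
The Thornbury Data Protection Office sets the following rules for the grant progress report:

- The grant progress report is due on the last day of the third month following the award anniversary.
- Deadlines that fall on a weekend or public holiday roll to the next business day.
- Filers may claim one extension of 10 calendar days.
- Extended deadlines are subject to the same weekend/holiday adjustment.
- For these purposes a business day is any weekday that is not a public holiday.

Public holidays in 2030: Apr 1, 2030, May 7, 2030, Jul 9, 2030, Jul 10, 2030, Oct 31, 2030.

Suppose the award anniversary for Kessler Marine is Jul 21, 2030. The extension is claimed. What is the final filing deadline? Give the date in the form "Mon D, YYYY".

Nov 11, 2030

3 months after Jul 21, 2030 is October 2030; that month ends on Oct 31, 2030.
Oct 31, 2030 is a listed holiday, so it moves to the next business day, Nov 1, 2030 (Friday).
Applying the 10-calendar-day extension: Nov 1, 2030 + 10 days = Nov 11, 2030.
Nov 11, 2030 (Monday) is already a business day.
So the filing is due Nov 11, 2030.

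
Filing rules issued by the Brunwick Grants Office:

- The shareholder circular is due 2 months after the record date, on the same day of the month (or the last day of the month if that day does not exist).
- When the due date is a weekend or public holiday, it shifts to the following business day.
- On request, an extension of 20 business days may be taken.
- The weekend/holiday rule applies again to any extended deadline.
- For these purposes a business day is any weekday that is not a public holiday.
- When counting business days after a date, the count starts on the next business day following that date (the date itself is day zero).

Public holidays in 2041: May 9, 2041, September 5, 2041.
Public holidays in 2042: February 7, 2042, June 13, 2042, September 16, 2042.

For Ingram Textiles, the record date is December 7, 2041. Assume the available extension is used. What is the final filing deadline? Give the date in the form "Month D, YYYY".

March 10, 2042

2 months from December 7, 2041 is February 7, 2042.
February 7, 2042 is a listed holiday; the next business day is February 10, 2042 (Monday).
The 20-business-day extension runs from February 10, 2042 to March 10, 2042.
Since March 10, 2042 is a Monday and not a holiday, the date is unchanged.
Final deadline: March 10, 2042.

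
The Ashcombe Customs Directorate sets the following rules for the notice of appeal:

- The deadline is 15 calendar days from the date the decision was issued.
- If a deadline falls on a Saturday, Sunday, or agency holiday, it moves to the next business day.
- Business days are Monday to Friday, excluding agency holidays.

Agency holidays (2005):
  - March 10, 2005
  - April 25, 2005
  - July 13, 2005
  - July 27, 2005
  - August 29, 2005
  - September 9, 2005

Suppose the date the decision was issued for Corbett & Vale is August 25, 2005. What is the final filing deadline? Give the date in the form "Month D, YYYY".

Trigger date August 25, 2005 + 15 calendar days = September 9, 2005.
September 9, 2005 falls on a listed holiday. Rolling to the next business day gives September 12, 2005, a Monday.
Final deadline: September 12, 2005.

September 12, 2005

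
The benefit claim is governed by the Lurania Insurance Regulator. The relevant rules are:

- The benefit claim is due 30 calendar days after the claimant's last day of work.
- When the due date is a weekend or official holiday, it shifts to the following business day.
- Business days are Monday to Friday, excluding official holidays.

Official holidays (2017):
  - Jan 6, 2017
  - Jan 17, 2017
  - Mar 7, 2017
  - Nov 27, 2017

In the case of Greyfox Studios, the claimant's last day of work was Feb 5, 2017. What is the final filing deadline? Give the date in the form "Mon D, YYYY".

Adding 30 calendar days to Feb 5, 2017 gives Mar 7, 2017.
Mar 7, 2017 is a listed holiday, so it moves to the next business day, Mar 8, 2017 (Wednesday).
Final deadline: Mar 8, 2017.

Mar 8, 2017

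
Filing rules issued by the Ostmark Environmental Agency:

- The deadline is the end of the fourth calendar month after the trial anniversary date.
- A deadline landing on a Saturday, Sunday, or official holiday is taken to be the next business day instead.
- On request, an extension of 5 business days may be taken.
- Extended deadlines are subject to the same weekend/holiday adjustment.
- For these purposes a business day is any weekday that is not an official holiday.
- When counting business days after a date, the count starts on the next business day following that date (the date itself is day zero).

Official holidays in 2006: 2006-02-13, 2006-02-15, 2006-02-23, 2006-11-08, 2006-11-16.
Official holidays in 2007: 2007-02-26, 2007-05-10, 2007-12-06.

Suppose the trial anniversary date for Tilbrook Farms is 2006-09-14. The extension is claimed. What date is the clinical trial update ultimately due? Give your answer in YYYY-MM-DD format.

2007-02-07

4 months after 2006-09-14 is January 2007; that month ends on 2007-01-31.
2007-01-31 is a Wednesday and not a listed holiday, so it stands.
Counting 5 further business days from 2007-01-31 reaches 2007-02-07.
2007-02-07 is a Wednesday and not a listed holiday, so it stands.
So the filing is due 2007-02-07.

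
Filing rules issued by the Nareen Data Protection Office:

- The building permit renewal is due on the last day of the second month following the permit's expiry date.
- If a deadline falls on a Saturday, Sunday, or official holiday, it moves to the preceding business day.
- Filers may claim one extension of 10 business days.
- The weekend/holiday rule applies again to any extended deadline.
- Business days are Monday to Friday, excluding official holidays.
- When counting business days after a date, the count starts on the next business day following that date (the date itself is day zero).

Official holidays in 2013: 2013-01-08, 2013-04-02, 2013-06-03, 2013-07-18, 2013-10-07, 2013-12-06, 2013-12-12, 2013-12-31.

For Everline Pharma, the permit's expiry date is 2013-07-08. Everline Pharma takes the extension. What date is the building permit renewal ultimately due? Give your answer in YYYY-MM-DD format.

2013-10-15

2 months after 2013-07-08 falls in September 2013; the last day of that month is 2013-09-30.
2013-09-30 is a Monday and not a listed holiday, so it stands.
The 10-business-day extension runs from 2013-09-30 to 2013-10-15.
Since 2013-10-15 is a Tuesday and not a holiday, the date is unchanged.
Deadline: 2013-10-15.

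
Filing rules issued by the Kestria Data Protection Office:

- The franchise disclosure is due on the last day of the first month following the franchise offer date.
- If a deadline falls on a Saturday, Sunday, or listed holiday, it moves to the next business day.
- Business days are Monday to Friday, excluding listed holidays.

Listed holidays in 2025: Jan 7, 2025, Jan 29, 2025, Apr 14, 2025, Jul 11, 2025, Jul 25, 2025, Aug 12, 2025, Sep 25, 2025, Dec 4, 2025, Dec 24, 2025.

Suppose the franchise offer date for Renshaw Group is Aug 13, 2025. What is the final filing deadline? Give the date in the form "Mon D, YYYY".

The first month after Aug 13, 2025 is September 2025, whose last day is Sep 30, 2025.
Sep 30, 2025 is a Tuesday and not a listed holiday, so it stands.
Deadline: Sep 30, 2025.

Sep 30, 2025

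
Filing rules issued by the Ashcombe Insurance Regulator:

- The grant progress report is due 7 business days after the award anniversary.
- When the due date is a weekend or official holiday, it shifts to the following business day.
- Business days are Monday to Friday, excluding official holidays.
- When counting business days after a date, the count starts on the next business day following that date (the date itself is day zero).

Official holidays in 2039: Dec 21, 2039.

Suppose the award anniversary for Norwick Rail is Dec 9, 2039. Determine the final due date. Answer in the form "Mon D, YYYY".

Starting the day after Dec 9, 2039 and counting 7 business days lands on Dec 20, 2039.
Dec 20, 2039 falls on a Tuesday, which is a business day, so no adjustment is needed.
Deadline: Dec 20, 2039.

Dec 20, 2039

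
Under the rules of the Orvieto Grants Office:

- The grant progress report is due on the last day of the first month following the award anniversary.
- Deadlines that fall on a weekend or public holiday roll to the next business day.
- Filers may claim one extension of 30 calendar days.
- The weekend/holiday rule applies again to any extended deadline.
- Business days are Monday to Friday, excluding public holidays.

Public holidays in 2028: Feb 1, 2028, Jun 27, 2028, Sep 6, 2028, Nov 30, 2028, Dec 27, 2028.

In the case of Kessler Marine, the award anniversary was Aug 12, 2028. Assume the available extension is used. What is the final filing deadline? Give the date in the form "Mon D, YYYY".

The first month after Aug 12, 2028 is September 2028, whose last day is Sep 30, 2028.
Because Sep 30, 2028 is a Saturday, the deadline becomes Oct 2, 2028 (Monday).
The 30-calendar-day extension moves the deadline from Oct 2, 2028 to Nov 1, 2028.
Nov 1, 2028 is a Wednesday and not a listed holiday, so it stands.
The final due date is Nov 1, 2028.

Nov 1, 2028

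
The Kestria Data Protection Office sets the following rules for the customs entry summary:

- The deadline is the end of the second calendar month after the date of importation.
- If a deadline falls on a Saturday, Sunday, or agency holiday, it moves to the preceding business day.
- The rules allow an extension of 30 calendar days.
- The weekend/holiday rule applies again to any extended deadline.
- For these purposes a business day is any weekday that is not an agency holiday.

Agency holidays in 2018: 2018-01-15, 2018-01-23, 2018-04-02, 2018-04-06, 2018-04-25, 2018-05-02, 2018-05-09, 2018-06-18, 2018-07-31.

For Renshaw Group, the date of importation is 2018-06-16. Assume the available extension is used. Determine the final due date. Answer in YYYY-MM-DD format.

2018-09-28

2 months after 2018-06-16 falls in August 2018; the last day of that month is 2018-08-31.
2018-08-31 (Friday) is already a business day.
Applying the 30-calendar-day extension: 2018-08-31 + 30 days = 2018-09-30.
2018-09-30 is a Sunday; the preceding business day is 2018-09-28 (Friday).
Deadline: 2018-09-28.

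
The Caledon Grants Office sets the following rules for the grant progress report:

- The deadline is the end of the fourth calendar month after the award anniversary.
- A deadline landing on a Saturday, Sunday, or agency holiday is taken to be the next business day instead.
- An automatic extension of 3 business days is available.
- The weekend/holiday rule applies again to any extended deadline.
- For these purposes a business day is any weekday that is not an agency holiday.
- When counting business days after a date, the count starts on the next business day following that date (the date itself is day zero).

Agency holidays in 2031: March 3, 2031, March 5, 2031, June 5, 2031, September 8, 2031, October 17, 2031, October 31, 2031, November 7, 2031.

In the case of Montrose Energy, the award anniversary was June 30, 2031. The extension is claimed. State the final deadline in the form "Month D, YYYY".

November 6, 2031

4 months after June 30, 2031 falls in October 2031; the last day of that month is October 31, 2031.
Because October 31, 2031 is a listed holiday, the deadline becomes November 3, 2031 (Monday).
The 3-business-day extension runs from November 3, 2031 to November 6, 2031.
November 6, 2031 falls on a Thursday, which is a business day, so no adjustment is needed.
Deadline: November 6, 2031.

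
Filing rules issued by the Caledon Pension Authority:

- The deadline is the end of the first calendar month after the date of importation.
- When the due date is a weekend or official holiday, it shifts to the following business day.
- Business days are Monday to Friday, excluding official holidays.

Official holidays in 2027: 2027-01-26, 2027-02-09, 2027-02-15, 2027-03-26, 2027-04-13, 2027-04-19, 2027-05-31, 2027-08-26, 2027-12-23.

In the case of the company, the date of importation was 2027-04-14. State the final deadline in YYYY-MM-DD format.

2027-06-01

1 month after 2027-04-14 falls in May 2027; the last day of that month is 2027-05-31.
Because 2027-05-31 is a listed holiday, the deadline becomes 2027-06-01 (Tuesday).
So the filing is due 2027-06-01.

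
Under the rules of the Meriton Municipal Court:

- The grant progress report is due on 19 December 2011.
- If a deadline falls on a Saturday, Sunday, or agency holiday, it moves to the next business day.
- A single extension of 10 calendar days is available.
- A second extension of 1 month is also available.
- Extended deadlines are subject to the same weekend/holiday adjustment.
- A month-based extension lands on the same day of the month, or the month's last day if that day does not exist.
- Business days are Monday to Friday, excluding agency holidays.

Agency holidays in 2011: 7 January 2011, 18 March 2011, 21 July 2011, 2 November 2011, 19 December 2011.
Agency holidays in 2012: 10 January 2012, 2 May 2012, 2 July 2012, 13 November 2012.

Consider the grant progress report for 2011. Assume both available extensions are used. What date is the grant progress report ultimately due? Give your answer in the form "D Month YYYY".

The stated deadline is 19 December 2011.
19 December 2011 is a listed holiday; the next business day is 20 December 2011 (Tuesday).
The 10-calendar-day extension moves the deadline from 20 December 2011 to 30 December 2011.
Since 30 December 2011 is a Friday and not a holiday, the date is unchanged.
The 1 month extension carries 30 December 2011 to 30 January 2012.
Since 30 January 2012 is a Monday and not a holiday, the date is unchanged.
Final deadline: 30 January 2012.

30 January 2012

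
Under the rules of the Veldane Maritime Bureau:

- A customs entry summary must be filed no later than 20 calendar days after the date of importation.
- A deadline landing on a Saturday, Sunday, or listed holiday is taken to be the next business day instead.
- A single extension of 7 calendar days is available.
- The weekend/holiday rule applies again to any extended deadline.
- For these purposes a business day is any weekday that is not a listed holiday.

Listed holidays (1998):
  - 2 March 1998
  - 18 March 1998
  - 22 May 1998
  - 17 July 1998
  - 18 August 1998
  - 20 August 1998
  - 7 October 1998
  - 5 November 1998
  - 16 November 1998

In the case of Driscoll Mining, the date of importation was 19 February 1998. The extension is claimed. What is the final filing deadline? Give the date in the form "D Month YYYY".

19 March 1998

Adding 20 calendar days to 19 February 1998 gives 11 March 1998.
11 March 1998 falls on a Wednesday, which is a business day, so no adjustment is needed.
Add the 7 calendar-day extension to 11 March 1998: 18 March 1998.
18 March 1998 is a listed holiday; the next business day is 19 March 1998 (Thursday).
Final deadline: 19 March 1998.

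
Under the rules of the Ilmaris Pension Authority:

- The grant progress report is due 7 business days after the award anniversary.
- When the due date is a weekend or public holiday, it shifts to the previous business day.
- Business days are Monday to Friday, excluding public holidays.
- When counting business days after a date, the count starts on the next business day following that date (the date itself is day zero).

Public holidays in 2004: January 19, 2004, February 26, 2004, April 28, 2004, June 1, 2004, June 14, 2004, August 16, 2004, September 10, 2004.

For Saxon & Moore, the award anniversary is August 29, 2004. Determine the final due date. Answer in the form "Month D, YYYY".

Starting the day after August 29, 2004 and counting 7 business days lands on September 7, 2004.
September 7, 2004 (Tuesday) is already a business day.
Deadline: September 7, 2004.

September 7, 2004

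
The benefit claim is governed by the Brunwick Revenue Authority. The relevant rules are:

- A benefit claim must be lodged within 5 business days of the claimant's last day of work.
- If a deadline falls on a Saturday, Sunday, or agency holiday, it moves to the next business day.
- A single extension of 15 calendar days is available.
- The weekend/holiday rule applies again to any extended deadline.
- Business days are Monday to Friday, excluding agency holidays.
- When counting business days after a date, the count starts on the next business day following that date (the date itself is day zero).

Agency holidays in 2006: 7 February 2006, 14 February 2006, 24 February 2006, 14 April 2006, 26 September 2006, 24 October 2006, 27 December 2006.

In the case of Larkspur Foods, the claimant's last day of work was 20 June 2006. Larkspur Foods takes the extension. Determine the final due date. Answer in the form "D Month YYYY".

Starting the day after 20 June 2006 and counting 5 business days lands on 27 June 2006.
27 June 2006 (Tuesday) is already a business day.
The 15-calendar-day extension moves the deadline from 27 June 2006 to 12 July 2006.
12 July 2006 (Wednesday) is already a business day.
Final deadline: 12 July 2006.

12 July 2006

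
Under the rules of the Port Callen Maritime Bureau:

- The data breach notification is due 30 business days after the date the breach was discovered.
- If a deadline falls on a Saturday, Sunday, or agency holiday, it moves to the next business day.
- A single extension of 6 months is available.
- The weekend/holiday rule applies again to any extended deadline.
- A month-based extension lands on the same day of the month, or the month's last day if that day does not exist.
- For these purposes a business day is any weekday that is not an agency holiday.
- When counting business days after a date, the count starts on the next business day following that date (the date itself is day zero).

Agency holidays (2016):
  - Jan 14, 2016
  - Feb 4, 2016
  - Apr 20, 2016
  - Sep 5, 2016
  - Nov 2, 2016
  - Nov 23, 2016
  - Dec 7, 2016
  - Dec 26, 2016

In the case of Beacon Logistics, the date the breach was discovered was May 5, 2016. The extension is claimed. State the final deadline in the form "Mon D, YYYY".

30 business days after May 5, 2016, excluding weekends and holidays, is Jun 16, 2016.
Jun 16, 2016 falls on a Thursday, which is a business day, so no adjustment is needed.
Applying the 6 months extension: 6 months after Jun 16, 2016 is Dec 16, 2016.
Since Dec 16, 2016 is a Friday and not a holiday, the date is unchanged.
Final deadline: Dec 16, 2016.

Dec 16, 2016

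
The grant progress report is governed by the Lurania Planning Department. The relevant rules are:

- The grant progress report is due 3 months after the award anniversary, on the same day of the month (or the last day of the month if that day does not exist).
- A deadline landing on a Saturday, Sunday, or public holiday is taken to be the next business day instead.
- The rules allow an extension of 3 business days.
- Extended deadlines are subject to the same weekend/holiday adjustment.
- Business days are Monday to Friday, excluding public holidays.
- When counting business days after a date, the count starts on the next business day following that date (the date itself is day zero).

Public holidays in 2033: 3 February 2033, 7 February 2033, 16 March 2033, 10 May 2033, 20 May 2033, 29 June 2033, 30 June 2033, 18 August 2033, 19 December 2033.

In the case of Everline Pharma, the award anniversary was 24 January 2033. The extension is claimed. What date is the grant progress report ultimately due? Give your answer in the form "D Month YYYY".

28 April 2033

3 months from 24 January 2033 is 24 April 2033.
24 April 2033 falls on a Sunday. Rolling to the next business day gives 25 April 2033, a Monday.
Counting 3 further business days from 25 April 2033 reaches 28 April 2033.
Since 28 April 2033 is a Thursday and not a holiday, the date is unchanged.
Deadline: 28 April 2033.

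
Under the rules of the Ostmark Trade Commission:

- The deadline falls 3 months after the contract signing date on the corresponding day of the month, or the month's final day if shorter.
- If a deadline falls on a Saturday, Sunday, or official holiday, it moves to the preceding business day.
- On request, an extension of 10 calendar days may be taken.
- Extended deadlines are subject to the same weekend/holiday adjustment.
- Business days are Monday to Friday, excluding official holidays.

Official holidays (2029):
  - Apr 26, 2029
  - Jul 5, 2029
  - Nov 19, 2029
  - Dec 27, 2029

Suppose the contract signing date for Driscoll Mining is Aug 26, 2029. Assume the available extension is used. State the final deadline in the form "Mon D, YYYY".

Dec 6, 2029

Moving 3 months forward from Aug 26, 2029 on the corresponding day gives Nov 26, 2029.
Nov 26, 2029 (Monday) is already a business day.
Applying the 10-calendar-day extension: Nov 26, 2029 + 10 days = Dec 6, 2029.
Dec 6, 2029 is a Thursday and not a listed holiday, so it stands.
Deadline: Dec 6, 2029.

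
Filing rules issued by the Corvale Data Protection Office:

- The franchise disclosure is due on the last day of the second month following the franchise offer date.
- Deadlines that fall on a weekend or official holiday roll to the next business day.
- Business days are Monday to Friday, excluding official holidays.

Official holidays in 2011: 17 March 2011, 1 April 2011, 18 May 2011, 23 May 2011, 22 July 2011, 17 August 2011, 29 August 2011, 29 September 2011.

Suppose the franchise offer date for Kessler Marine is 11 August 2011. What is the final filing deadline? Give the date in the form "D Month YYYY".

31 October 2011

2 months after 11 August 2011 is October 2011; that month ends on 31 October 2011.
Since 31 October 2011 is a Monday and not a holiday, the date is unchanged.
So the filing is due 31 October 2011.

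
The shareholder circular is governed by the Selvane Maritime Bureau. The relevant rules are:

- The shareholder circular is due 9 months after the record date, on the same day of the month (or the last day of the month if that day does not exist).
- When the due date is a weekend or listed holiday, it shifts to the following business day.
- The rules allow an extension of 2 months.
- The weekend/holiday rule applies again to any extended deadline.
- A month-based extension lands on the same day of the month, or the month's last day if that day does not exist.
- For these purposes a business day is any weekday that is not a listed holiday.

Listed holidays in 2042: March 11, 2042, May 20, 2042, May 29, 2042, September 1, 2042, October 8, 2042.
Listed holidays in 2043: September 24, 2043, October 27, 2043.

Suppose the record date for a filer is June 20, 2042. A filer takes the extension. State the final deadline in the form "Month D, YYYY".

May 20, 2043

9 months from June 20, 2042 is March 20, 2043.
Since March 20, 2043 is a Friday and not a holiday, the date is unchanged.
Applying the 2 months extension: 2 months after March 20, 2043 is May 20, 2043.
May 20, 2043 (Wednesday) is already a business day.
So the filing is due May 20, 2043.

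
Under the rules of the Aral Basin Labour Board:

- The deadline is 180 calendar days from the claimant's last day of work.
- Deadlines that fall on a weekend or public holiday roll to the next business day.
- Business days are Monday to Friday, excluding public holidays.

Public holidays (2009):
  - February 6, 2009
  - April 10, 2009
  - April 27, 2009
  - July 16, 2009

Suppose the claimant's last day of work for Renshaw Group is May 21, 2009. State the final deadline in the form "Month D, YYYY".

November 17, 2009

Trigger date May 21, 2009 + 180 calendar days = November 17, 2009.
November 17, 2009 falls on a Tuesday, which is a business day, so no adjustment is needed.
Final deadline: November 17, 2009.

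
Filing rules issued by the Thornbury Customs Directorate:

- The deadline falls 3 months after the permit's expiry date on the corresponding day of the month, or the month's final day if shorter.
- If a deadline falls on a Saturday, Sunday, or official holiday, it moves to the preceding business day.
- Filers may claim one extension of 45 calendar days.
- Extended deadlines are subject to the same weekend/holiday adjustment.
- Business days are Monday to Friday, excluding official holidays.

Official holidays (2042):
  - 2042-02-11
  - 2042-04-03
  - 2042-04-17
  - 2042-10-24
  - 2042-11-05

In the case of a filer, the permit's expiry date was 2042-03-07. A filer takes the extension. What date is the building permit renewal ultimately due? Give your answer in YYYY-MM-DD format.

2042-07-21

3 months after 2042-03-07, on the same day of the month, is 2042-06-07.
2042-06-07 is a Saturday; the preceding business day is 2042-06-06 (Friday).
With the 45-day extension, 2042-06-06 becomes 2042-07-21.
2042-07-21 is a Monday and not a listed holiday, so it stands.
So the filing is due 2042-07-21.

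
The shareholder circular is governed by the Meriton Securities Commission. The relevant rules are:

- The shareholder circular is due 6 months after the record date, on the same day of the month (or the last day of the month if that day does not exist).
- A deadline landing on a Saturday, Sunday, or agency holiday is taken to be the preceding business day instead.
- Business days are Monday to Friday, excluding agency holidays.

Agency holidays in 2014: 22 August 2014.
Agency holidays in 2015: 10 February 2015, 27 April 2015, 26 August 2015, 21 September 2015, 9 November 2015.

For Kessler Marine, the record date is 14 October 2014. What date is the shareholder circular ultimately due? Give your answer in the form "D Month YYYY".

Moving 6 months forward from 14 October 2014 on the corresponding day gives 14 April 2015.
Since 14 April 2015 is a Tuesday and not a holiday, the date is unchanged.
Deadline: 14 April 2015.

14 April 2015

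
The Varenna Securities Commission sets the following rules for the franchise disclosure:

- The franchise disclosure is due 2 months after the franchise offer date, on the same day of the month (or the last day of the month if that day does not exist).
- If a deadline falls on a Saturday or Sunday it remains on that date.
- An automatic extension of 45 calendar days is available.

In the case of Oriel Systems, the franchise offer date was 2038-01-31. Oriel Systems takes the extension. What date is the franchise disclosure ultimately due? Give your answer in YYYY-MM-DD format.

Moving 2 months forward from 2038-01-31 on the corresponding day gives 2038-03-31.
2038-03-31 falls on a Wednesday. The rules make no weekend/holiday allowance, so it remains 2038-03-31.
With the 45-day extension, 2038-03-31 becomes 2038-05-15.
No adjustment is made for weekends or holidays, so 2038-05-15 stands.
So the filing is due 2038-05-15.

2038-05-15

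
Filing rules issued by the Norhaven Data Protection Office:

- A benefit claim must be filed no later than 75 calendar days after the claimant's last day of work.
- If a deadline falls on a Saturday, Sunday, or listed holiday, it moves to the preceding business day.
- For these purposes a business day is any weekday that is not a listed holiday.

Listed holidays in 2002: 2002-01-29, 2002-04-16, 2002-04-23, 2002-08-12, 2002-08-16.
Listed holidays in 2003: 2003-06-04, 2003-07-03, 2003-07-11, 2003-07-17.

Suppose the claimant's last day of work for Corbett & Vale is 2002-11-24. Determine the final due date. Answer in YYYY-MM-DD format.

Adding 75 calendar days to 2002-11-24 gives 2003-02-07.
Since 2003-02-07 is a Friday and not a holiday, the date is unchanged.
So the filing is due 2003-02-07.

2003-02-07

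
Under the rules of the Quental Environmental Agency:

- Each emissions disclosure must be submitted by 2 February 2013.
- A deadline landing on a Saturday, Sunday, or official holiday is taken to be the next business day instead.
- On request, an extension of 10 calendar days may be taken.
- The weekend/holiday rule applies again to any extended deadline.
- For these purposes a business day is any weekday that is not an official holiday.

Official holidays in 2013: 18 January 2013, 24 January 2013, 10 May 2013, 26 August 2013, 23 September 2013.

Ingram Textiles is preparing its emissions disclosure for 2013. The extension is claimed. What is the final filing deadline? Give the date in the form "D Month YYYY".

The statutory due date is 2 February 2013.
2 February 2013 is a Saturday; the next business day is 4 February 2013 (Monday).
The 10-calendar-day extension moves the deadline from 4 February 2013 to 14 February 2013.
14 February 2013 falls on a Thursday, which is a business day, so no adjustment is needed.
The final due date is 14 February 2013.

14 February 2013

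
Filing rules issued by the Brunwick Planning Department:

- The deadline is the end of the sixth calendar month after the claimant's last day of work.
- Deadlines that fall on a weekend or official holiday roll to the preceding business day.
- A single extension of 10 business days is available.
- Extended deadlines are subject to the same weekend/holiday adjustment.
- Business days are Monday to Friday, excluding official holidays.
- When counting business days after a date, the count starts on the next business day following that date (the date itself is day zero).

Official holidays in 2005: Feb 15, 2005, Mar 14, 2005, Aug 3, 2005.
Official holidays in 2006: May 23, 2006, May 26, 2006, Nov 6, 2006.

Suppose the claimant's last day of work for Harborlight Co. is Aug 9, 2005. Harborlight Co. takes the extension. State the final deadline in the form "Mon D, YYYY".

6 months after Aug 9, 2005 is February 2006; that month ends on Feb 28, 2006.
Feb 28, 2006 falls on a Tuesday, which is a business day, so no adjustment is needed.
Applying the 10-business-day extension: 10 business days after Feb 28, 2006 is Mar 14, 2006.
Mar 14, 2006 is a Tuesday and not a listed holiday, so it stands.
The final due date is Mar 14, 2006.

Mar 14, 2006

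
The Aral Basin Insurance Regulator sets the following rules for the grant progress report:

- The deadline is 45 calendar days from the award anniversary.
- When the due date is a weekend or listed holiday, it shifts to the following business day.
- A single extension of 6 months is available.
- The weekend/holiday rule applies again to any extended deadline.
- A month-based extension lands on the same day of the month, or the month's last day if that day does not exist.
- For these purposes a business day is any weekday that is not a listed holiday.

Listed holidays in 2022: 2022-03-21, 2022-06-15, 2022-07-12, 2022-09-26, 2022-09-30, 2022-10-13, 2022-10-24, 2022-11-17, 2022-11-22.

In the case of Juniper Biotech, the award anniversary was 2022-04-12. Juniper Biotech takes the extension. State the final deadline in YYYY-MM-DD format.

Trigger date 2022-04-12 + 45 calendar days = 2022-05-27.
2022-05-27 is a Friday and not a listed holiday, so it stands.
Applying the 6 months extension: 6 months after 2022-05-27 is 2022-11-27.
2022-11-27 falls on a Sunday. Rolling to the next business day gives 2022-11-28, a Monday.
Deadline: 2022-11-28.

2022-11-28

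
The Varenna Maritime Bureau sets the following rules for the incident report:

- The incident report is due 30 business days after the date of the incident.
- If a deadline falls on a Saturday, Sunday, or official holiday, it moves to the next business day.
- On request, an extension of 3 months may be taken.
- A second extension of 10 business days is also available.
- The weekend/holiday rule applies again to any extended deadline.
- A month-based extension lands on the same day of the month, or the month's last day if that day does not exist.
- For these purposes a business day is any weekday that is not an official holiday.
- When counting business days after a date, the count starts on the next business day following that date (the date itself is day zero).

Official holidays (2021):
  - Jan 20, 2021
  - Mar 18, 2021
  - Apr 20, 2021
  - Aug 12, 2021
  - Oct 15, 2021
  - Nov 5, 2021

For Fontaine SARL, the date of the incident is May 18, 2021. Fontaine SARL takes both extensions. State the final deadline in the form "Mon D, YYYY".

30 business days after May 18, 2021, excluding weekends and holidays, is Jun 29, 2021.
Since Jun 29, 2021 is a Tuesday and not a holiday, the date is unchanged.
Add 3 months to Jun 29, 2021: Sep 29, 2021.
Sep 29, 2021 falls on a Wednesday, which is a business day, so no adjustment is needed.
The 10-business-day extension runs from Sep 29, 2021 to Oct 13, 2021.
Oct 13, 2021 (Wednesday) is already a business day.
Deadline: Oct 13, 2021.

Oct 13, 2021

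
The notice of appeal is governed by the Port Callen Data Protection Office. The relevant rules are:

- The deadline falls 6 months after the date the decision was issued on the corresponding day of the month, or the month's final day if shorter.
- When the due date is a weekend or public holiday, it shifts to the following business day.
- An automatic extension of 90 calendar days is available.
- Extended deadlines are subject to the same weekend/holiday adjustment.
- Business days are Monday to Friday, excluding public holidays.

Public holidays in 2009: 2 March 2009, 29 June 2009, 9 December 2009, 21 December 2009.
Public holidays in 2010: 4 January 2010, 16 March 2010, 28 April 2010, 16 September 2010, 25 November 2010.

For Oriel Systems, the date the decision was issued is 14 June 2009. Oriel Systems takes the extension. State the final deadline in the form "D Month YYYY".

15 March 2010

Moving 6 months forward from 14 June 2009 on the corresponding day gives 14 December 2009.
Since 14 December 2009 is a Monday and not a holiday, the date is unchanged.
The 90-calendar-day extension moves the deadline from 14 December 2009 to 14 March 2010.
14 March 2010 is a Sunday, so it moves to the next business day, 15 March 2010 (Monday).
The final due date is 15 March 2010.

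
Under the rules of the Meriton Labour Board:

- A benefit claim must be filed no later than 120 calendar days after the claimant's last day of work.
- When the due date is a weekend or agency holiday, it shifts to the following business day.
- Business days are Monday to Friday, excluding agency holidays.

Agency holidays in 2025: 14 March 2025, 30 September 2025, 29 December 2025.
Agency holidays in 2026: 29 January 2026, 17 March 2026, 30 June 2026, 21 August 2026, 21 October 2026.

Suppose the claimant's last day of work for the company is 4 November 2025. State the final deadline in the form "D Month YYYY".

From 4 November 2025, 120 calendar days later is 4 March 2026.
4 March 2026 falls on a Wednesday, which is a business day, so no adjustment is needed.
So the filing is due 4 March 2026.

4 March 2026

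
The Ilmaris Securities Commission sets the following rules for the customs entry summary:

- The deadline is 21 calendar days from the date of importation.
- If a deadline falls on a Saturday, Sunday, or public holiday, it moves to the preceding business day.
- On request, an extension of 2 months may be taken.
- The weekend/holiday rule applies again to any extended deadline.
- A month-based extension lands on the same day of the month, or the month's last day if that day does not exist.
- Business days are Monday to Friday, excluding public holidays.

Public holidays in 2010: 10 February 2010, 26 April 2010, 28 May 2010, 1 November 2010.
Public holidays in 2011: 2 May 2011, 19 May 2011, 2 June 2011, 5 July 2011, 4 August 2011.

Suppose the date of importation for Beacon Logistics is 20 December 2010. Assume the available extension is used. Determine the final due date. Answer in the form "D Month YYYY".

Adding 21 calendar days to 20 December 2010 gives 10 January 2011.
10 January 2011 (Monday) is already a business day.
Applying the 2 months extension: 2 months after 10 January 2011 is 10 March 2011.
Since 10 March 2011 is a Thursday and not a holiday, the date is unchanged.
So the filing is due 10 March 2011.

10 March 2011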